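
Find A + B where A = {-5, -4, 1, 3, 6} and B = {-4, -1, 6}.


A + B = {a + b : a ∈ A, b ∈ B}.
Enumerate all |A|·|B| = 5·3 = 15 pairs (a, b) and collect distinct sums.
a = -5: -5+-4=-9, -5+-1=-6, -5+6=1
a = -4: -4+-4=-8, -4+-1=-5, -4+6=2
a = 1: 1+-4=-3, 1+-1=0, 1+6=7
a = 3: 3+-4=-1, 3+-1=2, 3+6=9
a = 6: 6+-4=2, 6+-1=5, 6+6=12
Collecting distinct sums: A + B = {-9, -8, -6, -5, -3, -1, 0, 1, 2, 5, 7, 9, 12}
|A + B| = 13

A + B = {-9, -8, -6, -5, -3, -1, 0, 1, 2, 5, 7, 9, 12}


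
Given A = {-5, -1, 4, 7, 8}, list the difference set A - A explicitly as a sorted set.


A - A = {a - a' : a, a' ∈ A}.
Compute a - a' for each ordered pair (a, a'):
a = -5: -5--5=0, -5--1=-4, -5-4=-9, -5-7=-12, -5-8=-13
a = -1: -1--5=4, -1--1=0, -1-4=-5, -1-7=-8, -1-8=-9
a = 4: 4--5=9, 4--1=5, 4-4=0, 4-7=-3, 4-8=-4
a = 7: 7--5=12, 7--1=8, 7-4=3, 7-7=0, 7-8=-1
a = 8: 8--5=13, 8--1=9, 8-4=4, 8-7=1, 8-8=0
Collecting distinct values (and noting 0 appears from a-a):
A - A = {-13, -12, -9, -8, -5, -4, -3, -1, 0, 1, 3, 4, 5, 8, 9, 12, 13}
|A - A| = 17

A - A = {-13, -12, -9, -8, -5, -4, -3, -1, 0, 1, 3, 4, 5, 8, 9, 12, 13}


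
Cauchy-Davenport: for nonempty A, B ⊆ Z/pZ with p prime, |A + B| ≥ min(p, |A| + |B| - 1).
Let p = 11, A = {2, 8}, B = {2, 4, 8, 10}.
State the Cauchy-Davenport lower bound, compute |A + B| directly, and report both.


Cauchy-Davenport: |A + B| ≥ min(p, |A| + |B| - 1) for A, B nonempty in Z/pZ.
|A| = 2, |B| = 4, p = 11.
CD lower bound = min(11, 2 + 4 - 1) = min(11, 5) = 5.
Compute A + B mod 11 directly:
a = 2: 2+2=4, 2+4=6, 2+8=10, 2+10=1
a = 8: 8+2=10, 8+4=1, 8+8=5, 8+10=7
A + B = {1, 4, 5, 6, 7, 10}, so |A + B| = 6.
Verify: 6 ≥ 5? Yes ✓.

CD lower bound = 5, actual |A + B| = 6.


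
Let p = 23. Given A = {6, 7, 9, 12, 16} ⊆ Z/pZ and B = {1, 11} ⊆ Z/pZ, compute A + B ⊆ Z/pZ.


Work in Z/23Z: reduce every sum a + b modulo 23.
Enumerate all 10 pairs:
a = 6: 6+1=7, 6+11=17
a = 7: 7+1=8, 7+11=18
a = 9: 9+1=10, 9+11=20
a = 12: 12+1=13, 12+11=0
a = 16: 16+1=17, 16+11=4
Distinct residues collected: {0, 4, 7, 8, 10, 13, 17, 18, 20}
|A + B| = 9 (out of 23 total residues).

A + B = {0, 4, 7, 8, 10, 13, 17, 18, 20}


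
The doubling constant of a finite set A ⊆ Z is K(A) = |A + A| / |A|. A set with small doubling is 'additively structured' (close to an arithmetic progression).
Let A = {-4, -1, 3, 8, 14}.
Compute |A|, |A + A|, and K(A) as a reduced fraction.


|A| = 5.
Compute A + A by enumerating all 25 pairs.
A + A = {-8, -5, -2, -1, 2, 4, 6, 7, 10, 11, 13, 16, 17, 22, 28}, so |A + A| = 15.
K = |A + A| / |A| = 15/5 = 3/1 ≈ 3.0000.
Reference: AP of size 5 gives K = 9/5 ≈ 1.8000; a fully generic set of size 5 gives K ≈ 3.0000.

|A| = 5, |A + A| = 15, K = 15/5 = 3/1.


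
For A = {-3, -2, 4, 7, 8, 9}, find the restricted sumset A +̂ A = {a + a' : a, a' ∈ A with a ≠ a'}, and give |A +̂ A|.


Restricted sumset: A +̂ A = {a + a' : a ∈ A, a' ∈ A, a ≠ a'}.
Equivalently, take A + A and drop any sum 2a that is achievable ONLY as a + a for a ∈ A (i.e. sums representable only with equal summands).
Enumerate pairs (a, a') with a < a' (symmetric, so each unordered pair gives one sum; this covers all a ≠ a'):
  -3 + -2 = -5
  -3 + 4 = 1
  -3 + 7 = 4
  -3 + 8 = 5
  -3 + 9 = 6
  -2 + 4 = 2
  -2 + 7 = 5
  -2 + 8 = 6
  -2 + 9 = 7
  4 + 7 = 11
  4 + 8 = 12
  4 + 9 = 13
  7 + 8 = 15
  7 + 9 = 16
  8 + 9 = 17
Collected distinct sums: {-5, 1, 2, 4, 5, 6, 7, 11, 12, 13, 15, 16, 17}
|A +̂ A| = 13
(Reference bound: |A +̂ A| ≥ 2|A| - 3 for |A| ≥ 2, with |A| = 6 giving ≥ 9.)

|A +̂ A| = 13


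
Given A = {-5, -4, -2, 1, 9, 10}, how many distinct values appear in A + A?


A + A = {a + a' : a, a' ∈ A}; |A| = 6.
General bounds: 2|A| - 1 ≤ |A + A| ≤ |A|(|A|+1)/2, i.e. 11 ≤ |A + A| ≤ 21.
Lower bound 2|A|-1 is attained iff A is an arithmetic progression.
Enumerate sums a + a' for a ≤ a' (symmetric, so this suffices):
a = -5: -5+-5=-10, -5+-4=-9, -5+-2=-7, -5+1=-4, -5+9=4, -5+10=5
a = -4: -4+-4=-8, -4+-2=-6, -4+1=-3, -4+9=5, -4+10=6
a = -2: -2+-2=-4, -2+1=-1, -2+9=7, -2+10=8
a = 1: 1+1=2, 1+9=10, 1+10=11
a = 9: 9+9=18, 9+10=19
a = 10: 10+10=20
Distinct sums: {-10, -9, -8, -7, -6, -4, -3, -1, 2, 4, 5, 6, 7, 8, 10, 11, 18, 19, 20}
|A + A| = 19

|A + A| = 19


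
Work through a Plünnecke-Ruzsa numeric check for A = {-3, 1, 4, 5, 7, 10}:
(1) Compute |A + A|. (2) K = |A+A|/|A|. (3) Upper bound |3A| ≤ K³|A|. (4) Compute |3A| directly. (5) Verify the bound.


|A| = 6.
Step 1: Compute A + A by enumerating all 36 pairs.
A + A = {-6, -2, 1, 2, 4, 5, 6, 7, 8, 9, 10, 11, 12, 14, 15, 17, 20}, so |A + A| = 17.
Step 2: Doubling constant K = |A + A|/|A| = 17/6 = 17/6 ≈ 2.8333.
Step 3: Plünnecke-Ruzsa gives |3A| ≤ K³·|A| = (2.8333)³ · 6 ≈ 136.4722.
Step 4: Compute 3A = A + A + A directly by enumerating all triples (a,b,c) ∈ A³; |3A| = 30.
Step 5: Check 30 ≤ 136.4722? Yes ✓.

K = 17/6, Plünnecke-Ruzsa bound K³|A| ≈ 136.4722, |3A| = 30, inequality holds.


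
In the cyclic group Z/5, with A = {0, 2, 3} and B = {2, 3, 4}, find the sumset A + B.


Work in Z/5Z: reduce every sum a + b modulo 5.
Enumerate all 9 pairs:
a = 0: 0+2=2, 0+3=3, 0+4=4
a = 2: 2+2=4, 2+3=0, 2+4=1
a = 3: 3+2=0, 3+3=1, 3+4=2
Distinct residues collected: {0, 1, 2, 3, 4}
|A + B| = 5 (out of 5 total residues).

A + B = {0, 1, 2, 3, 4}


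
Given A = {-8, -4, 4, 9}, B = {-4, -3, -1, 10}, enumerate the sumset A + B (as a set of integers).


A + B = {a + b : a ∈ A, b ∈ B}.
Enumerate all |A|·|B| = 4·4 = 16 pairs (a, b) and collect distinct sums.
a = -8: -8+-4=-12, -8+-3=-11, -8+-1=-9, -8+10=2
a = -4: -4+-4=-8, -4+-3=-7, -4+-1=-5, -4+10=6
a = 4: 4+-4=0, 4+-3=1, 4+-1=3, 4+10=14
a = 9: 9+-4=5, 9+-3=6, 9+-1=8, 9+10=19
Collecting distinct sums: A + B = {-12, -11, -9, -8, -7, -5, 0, 1, 2, 3, 5, 6, 8, 14, 19}
|A + B| = 15

A + B = {-12, -11, -9, -8, -7, -5, 0, 1, 2, 3, 5, 6, 8, 14, 19}


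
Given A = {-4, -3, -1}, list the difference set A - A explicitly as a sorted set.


A - A = {a - a' : a, a' ∈ A}.
Compute a - a' for each ordered pair (a, a'):
a = -4: -4--4=0, -4--3=-1, -4--1=-3
a = -3: -3--4=1, -3--3=0, -3--1=-2
a = -1: -1--4=3, -1--3=2, -1--1=0
Collecting distinct values (and noting 0 appears from a-a):
A - A = {-3, -2, -1, 0, 1, 2, 3}
|A - A| = 7

A - A = {-3, -2, -1, 0, 1, 2, 3}


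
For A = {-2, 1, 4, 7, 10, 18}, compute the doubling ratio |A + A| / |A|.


|A| = 6.
Compute A + A by enumerating all 36 pairs.
A + A = {-4, -1, 2, 5, 8, 11, 14, 16, 17, 19, 20, 22, 25, 28, 36}, so |A + A| = 15.
K = |A + A| / |A| = 15/6 = 5/2 ≈ 2.5000.
Reference: AP of size 6 gives K = 11/6 ≈ 1.8333; a fully generic set of size 6 gives K ≈ 3.5000.

|A| = 6, |A + A| = 15, K = 15/6 = 5/2.


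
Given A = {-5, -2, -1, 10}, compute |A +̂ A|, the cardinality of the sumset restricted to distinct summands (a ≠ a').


Restricted sumset: A +̂ A = {a + a' : a ∈ A, a' ∈ A, a ≠ a'}.
Equivalently, take A + A and drop any sum 2a that is achievable ONLY as a + a for a ∈ A (i.e. sums representable only with equal summands).
Enumerate pairs (a, a') with a < a' (symmetric, so each unordered pair gives one sum; this covers all a ≠ a'):
  -5 + -2 = -7
  -5 + -1 = -6
  -5 + 10 = 5
  -2 + -1 = -3
  -2 + 10 = 8
  -1 + 10 = 9
Collected distinct sums: {-7, -6, -3, 5, 8, 9}
|A +̂ A| = 6
(Reference bound: |A +̂ A| ≥ 2|A| - 3 for |A| ≥ 2, with |A| = 4 giving ≥ 5.)

|A +̂ A| = 6


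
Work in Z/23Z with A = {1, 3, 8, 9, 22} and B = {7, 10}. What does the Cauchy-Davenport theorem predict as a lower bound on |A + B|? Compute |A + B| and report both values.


Cauchy-Davenport: |A + B| ≥ min(p, |A| + |B| - 1) for A, B nonempty in Z/pZ.
|A| = 5, |B| = 2, p = 23.
CD lower bound = min(23, 5 + 2 - 1) = min(23, 6) = 6.
Compute A + B mod 23 directly:
a = 1: 1+7=8, 1+10=11
a = 3: 3+7=10, 3+10=13
a = 8: 8+7=15, 8+10=18
a = 9: 9+7=16, 9+10=19
a = 22: 22+7=6, 22+10=9
A + B = {6, 8, 9, 10, 11, 13, 15, 16, 18, 19}, so |A + B| = 10.
Verify: 10 ≥ 6? Yes ✓.

CD lower bound = 6, actual |A + B| = 10.


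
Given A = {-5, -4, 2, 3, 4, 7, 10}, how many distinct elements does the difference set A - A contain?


A - A = {a - a' : a, a' ∈ A}; |A| = 7.
Bounds: 2|A|-1 ≤ |A - A| ≤ |A|² - |A| + 1, i.e. 13 ≤ |A - A| ≤ 43.
Note: 0 ∈ A - A always (from a - a). The set is symmetric: if d ∈ A - A then -d ∈ A - A.
Enumerate nonzero differences d = a - a' with a > a' (then include -d):
Positive differences: {1, 2, 3, 4, 5, 6, 7, 8, 9, 11, 12, 14, 15}
Full difference set: {0} ∪ (positive diffs) ∪ (negative diffs).
|A - A| = 1 + 2·13 = 27 (matches direct enumeration: 27).

|A - A| = 27


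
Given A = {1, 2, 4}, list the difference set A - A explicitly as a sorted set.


A - A = {a - a' : a, a' ∈ A}.
Compute a - a' for each ordered pair (a, a'):
a = 1: 1-1=0, 1-2=-1, 1-4=-3
a = 2: 2-1=1, 2-2=0, 2-4=-2
a = 4: 4-1=3, 4-2=2, 4-4=0
Collecting distinct values (and noting 0 appears from a-a):
A - A = {-3, -2, -1, 0, 1, 2, 3}
|A - A| = 7

A - A = {-3, -2, -1, 0, 1, 2, 3}


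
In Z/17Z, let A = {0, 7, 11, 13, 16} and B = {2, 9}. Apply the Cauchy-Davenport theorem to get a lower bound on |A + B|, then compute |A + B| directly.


Cauchy-Davenport: |A + B| ≥ min(p, |A| + |B| - 1) for A, B nonempty in Z/pZ.
|A| = 5, |B| = 2, p = 17.
CD lower bound = min(17, 5 + 2 - 1) = min(17, 6) = 6.
Compute A + B mod 17 directly:
a = 0: 0+2=2, 0+9=9
a = 7: 7+2=9, 7+9=16
a = 11: 11+2=13, 11+9=3
a = 13: 13+2=15, 13+9=5
a = 16: 16+2=1, 16+9=8
A + B = {1, 2, 3, 5, 8, 9, 13, 15, 16}, so |A + B| = 9.
Verify: 9 ≥ 6? Yes ✓.

CD lower bound = 6, actual |A + B| = 9.


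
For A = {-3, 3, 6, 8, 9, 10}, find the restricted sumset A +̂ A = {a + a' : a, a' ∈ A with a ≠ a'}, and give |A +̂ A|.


Restricted sumset: A +̂ A = {a + a' : a ∈ A, a' ∈ A, a ≠ a'}.
Equivalently, take A + A and drop any sum 2a that is achievable ONLY as a + a for a ∈ A (i.e. sums representable only with equal summands).
Enumerate pairs (a, a') with a < a' (symmetric, so each unordered pair gives one sum; this covers all a ≠ a'):
  -3 + 3 = 0
  -3 + 6 = 3
  -3 + 8 = 5
  -3 + 9 = 6
  -3 + 10 = 7
  3 + 6 = 9
  3 + 8 = 11
  3 + 9 = 12
  3 + 10 = 13
  6 + 8 = 14
  6 + 9 = 15
  6 + 10 = 16
  8 + 9 = 17
  8 + 10 = 18
  9 + 10 = 19
Collected distinct sums: {0, 3, 5, 6, 7, 9, 11, 12, 13, 14, 15, 16, 17, 18, 19}
|A +̂ A| = 15
(Reference bound: |A +̂ A| ≥ 2|A| - 3 for |A| ≥ 2, with |A| = 6 giving ≥ 9.)

|A +̂ A| = 15


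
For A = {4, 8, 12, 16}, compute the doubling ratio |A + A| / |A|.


|A| = 4.
Compute A + A by enumerating all 16 pairs.
A + A = {8, 12, 16, 20, 24, 28, 32}, so |A + A| = 7.
K = |A + A| / |A| = 7/4 (already in lowest terms) ≈ 1.7500.
Reference: AP of size 4 gives K = 7/4 ≈ 1.7500; a fully generic set of size 4 gives K ≈ 2.5000.

|A| = 4, |A + A| = 7, K = 7/4.


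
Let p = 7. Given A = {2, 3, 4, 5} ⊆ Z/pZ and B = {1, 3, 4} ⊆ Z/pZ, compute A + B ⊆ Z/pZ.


Work in Z/7Z: reduce every sum a + b modulo 7.
Enumerate all 12 pairs:
a = 2: 2+1=3, 2+3=5, 2+4=6
a = 3: 3+1=4, 3+3=6, 3+4=0
a = 4: 4+1=5, 4+3=0, 4+4=1
a = 5: 5+1=6, 5+3=1, 5+4=2
Distinct residues collected: {0, 1, 2, 3, 4, 5, 6}
|A + B| = 7 (out of 7 total residues).

A + B = {0, 1, 2, 3, 4, 5, 6}


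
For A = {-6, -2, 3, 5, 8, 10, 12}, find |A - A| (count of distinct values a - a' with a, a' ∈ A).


A - A = {a - a' : a, a' ∈ A}; |A| = 7.
Bounds: 2|A|-1 ≤ |A - A| ≤ |A|² - |A| + 1, i.e. 13 ≤ |A - A| ≤ 43.
Note: 0 ∈ A - A always (from a - a). The set is symmetric: if d ∈ A - A then -d ∈ A - A.
Enumerate nonzero differences d = a - a' with a > a' (then include -d):
Positive differences: {2, 3, 4, 5, 7, 9, 10, 11, 12, 14, 16, 18}
Full difference set: {0} ∪ (positive diffs) ∪ (negative diffs).
|A - A| = 1 + 2·12 = 25 (matches direct enumeration: 25).

|A - A| = 25


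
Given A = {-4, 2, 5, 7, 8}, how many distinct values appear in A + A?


A + A = {a + a' : a, a' ∈ A}; |A| = 5.
General bounds: 2|A| - 1 ≤ |A + A| ≤ |A|(|A|+1)/2, i.e. 9 ≤ |A + A| ≤ 15.
Lower bound 2|A|-1 is attained iff A is an arithmetic progression.
Enumerate sums a + a' for a ≤ a' (symmetric, so this suffices):
a = -4: -4+-4=-8, -4+2=-2, -4+5=1, -4+7=3, -4+8=4
a = 2: 2+2=4, 2+5=7, 2+7=9, 2+8=10
a = 5: 5+5=10, 5+7=12, 5+8=13
a = 7: 7+7=14, 7+8=15
a = 8: 8+8=16
Distinct sums: {-8, -2, 1, 3, 4, 7, 9, 10, 12, 13, 14, 15, 16}
|A + A| = 13

|A + A| = 13


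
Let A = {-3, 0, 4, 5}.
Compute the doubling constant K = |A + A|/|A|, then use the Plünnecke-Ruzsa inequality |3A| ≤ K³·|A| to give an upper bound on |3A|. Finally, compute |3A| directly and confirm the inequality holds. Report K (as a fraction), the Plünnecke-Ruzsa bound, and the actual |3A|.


|A| = 4.
Step 1: Compute A + A by enumerating all 16 pairs.
A + A = {-6, -3, 0, 1, 2, 4, 5, 8, 9, 10}, so |A + A| = 10.
Step 2: Doubling constant K = |A + A|/|A| = 10/4 = 10/4 ≈ 2.5000.
Step 3: Plünnecke-Ruzsa gives |3A| ≤ K³·|A| = (2.5000)³ · 4 ≈ 62.5000.
Step 4: Compute 3A = A + A + A directly by enumerating all triples (a,b,c) ∈ A³; |3A| = 19.
Step 5: Check 19 ≤ 62.5000? Yes ✓.

K = 10/4, Plünnecke-Ruzsa bound K³|A| ≈ 62.5000, |3A| = 19, inequality holds.


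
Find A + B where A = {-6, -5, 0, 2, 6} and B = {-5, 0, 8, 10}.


A + B = {a + b : a ∈ A, b ∈ B}.
Enumerate all |A|·|B| = 5·4 = 20 pairs (a, b) and collect distinct sums.
a = -6: -6+-5=-11, -6+0=-6, -6+8=2, -6+10=4
a = -5: -5+-5=-10, -5+0=-5, -5+8=3, -5+10=5
a = 0: 0+-5=-5, 0+0=0, 0+8=8, 0+10=10
a = 2: 2+-5=-3, 2+0=2, 2+8=10, 2+10=12
a = 6: 6+-5=1, 6+0=6, 6+8=14, 6+10=16
Collecting distinct sums: A + B = {-11, -10, -6, -5, -3, 0, 1, 2, 3, 4, 5, 6, 8, 10, 12, 14, 16}
|A + B| = 17

A + B = {-11, -10, -6, -5, -3, 0, 1, 2, 3, 4, 5, 6, 8, 10, 12, 14, 16}


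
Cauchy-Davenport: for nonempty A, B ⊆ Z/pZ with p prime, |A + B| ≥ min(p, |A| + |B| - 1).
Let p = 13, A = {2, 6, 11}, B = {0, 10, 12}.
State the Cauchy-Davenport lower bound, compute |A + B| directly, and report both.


Cauchy-Davenport: |A + B| ≥ min(p, |A| + |B| - 1) for A, B nonempty in Z/pZ.
|A| = 3, |B| = 3, p = 13.
CD lower bound = min(13, 3 + 3 - 1) = min(13, 5) = 5.
Compute A + B mod 13 directly:
a = 2: 2+0=2, 2+10=12, 2+12=1
a = 6: 6+0=6, 6+10=3, 6+12=5
a = 11: 11+0=11, 11+10=8, 11+12=10
A + B = {1, 2, 3, 5, 6, 8, 10, 11, 12}, so |A + B| = 9.
Verify: 9 ≥ 5? Yes ✓.

CD lower bound = 5, actual |A + B| = 9.


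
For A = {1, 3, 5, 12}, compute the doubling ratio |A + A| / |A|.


|A| = 4.
Compute A + A by enumerating all 16 pairs.
A + A = {2, 4, 6, 8, 10, 13, 15, 17, 24}, so |A + A| = 9.
K = |A + A| / |A| = 9/4 (already in lowest terms) ≈ 2.2500.
Reference: AP of size 4 gives K = 7/4 ≈ 1.7500; a fully generic set of size 4 gives K ≈ 2.5000.

|A| = 4, |A + A| = 9, K = 9/4.


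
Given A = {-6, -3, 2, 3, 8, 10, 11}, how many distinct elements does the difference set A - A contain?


A - A = {a - a' : a, a' ∈ A}; |A| = 7.
Bounds: 2|A|-1 ≤ |A - A| ≤ |A|² - |A| + 1, i.e. 13 ≤ |A - A| ≤ 43.
Note: 0 ∈ A - A always (from a - a). The set is symmetric: if d ∈ A - A then -d ∈ A - A.
Enumerate nonzero differences d = a - a' with a > a' (then include -d):
Positive differences: {1, 2, 3, 5, 6, 7, 8, 9, 11, 13, 14, 16, 17}
Full difference set: {0} ∪ (positive diffs) ∪ (negative diffs).
|A - A| = 1 + 2·13 = 27 (matches direct enumeration: 27).

|A - A| = 27


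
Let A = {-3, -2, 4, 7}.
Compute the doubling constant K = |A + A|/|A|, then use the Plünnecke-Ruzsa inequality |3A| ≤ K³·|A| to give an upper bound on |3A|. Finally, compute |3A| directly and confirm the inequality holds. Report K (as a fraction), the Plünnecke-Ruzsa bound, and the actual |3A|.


|A| = 4.
Step 1: Compute A + A by enumerating all 16 pairs.
A + A = {-6, -5, -4, 1, 2, 4, 5, 8, 11, 14}, so |A + A| = 10.
Step 2: Doubling constant K = |A + A|/|A| = 10/4 = 10/4 ≈ 2.5000.
Step 3: Plünnecke-Ruzsa gives |3A| ≤ K³·|A| = (2.5000)³ · 4 ≈ 62.5000.
Step 4: Compute 3A = A + A + A directly by enumerating all triples (a,b,c) ∈ A³; |3A| = 19.
Step 5: Check 19 ≤ 62.5000? Yes ✓.

K = 10/4, Plünnecke-Ruzsa bound K³|A| ≈ 62.5000, |3A| = 19, inequality holds.


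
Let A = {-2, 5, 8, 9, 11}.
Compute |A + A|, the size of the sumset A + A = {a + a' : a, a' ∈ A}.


A + A = {a + a' : a, a' ∈ A}; |A| = 5.
General bounds: 2|A| - 1 ≤ |A + A| ≤ |A|(|A|+1)/2, i.e. 9 ≤ |A + A| ≤ 15.
Lower bound 2|A|-1 is attained iff A is an arithmetic progression.
Enumerate sums a + a' for a ≤ a' (symmetric, so this suffices):
a = -2: -2+-2=-4, -2+5=3, -2+8=6, -2+9=7, -2+11=9
a = 5: 5+5=10, 5+8=13, 5+9=14, 5+11=16
a = 8: 8+8=16, 8+9=17, 8+11=19
a = 9: 9+9=18, 9+11=20
a = 11: 11+11=22
Distinct sums: {-4, 3, 6, 7, 9, 10, 13, 14, 16, 17, 18, 19, 20, 22}
|A + A| = 14

|A + A| = 14


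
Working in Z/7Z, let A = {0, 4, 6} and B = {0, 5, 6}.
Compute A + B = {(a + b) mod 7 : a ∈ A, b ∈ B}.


Work in Z/7Z: reduce every sum a + b modulo 7.
Enumerate all 9 pairs:
a = 0: 0+0=0, 0+5=5, 0+6=6
a = 4: 4+0=4, 4+5=2, 4+6=3
a = 6: 6+0=6, 6+5=4, 6+6=5
Distinct residues collected: {0, 2, 3, 4, 5, 6}
|A + B| = 6 (out of 7 total residues).

A + B = {0, 2, 3, 4, 5, 6}


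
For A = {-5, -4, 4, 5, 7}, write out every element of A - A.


A - A = {a - a' : a, a' ∈ A}.
Compute a - a' for each ordered pair (a, a'):
a = -5: -5--5=0, -5--4=-1, -5-4=-9, -5-5=-10, -5-7=-12
a = -4: -4--5=1, -4--4=0, -4-4=-8, -4-5=-9, -4-7=-11
a = 4: 4--5=9, 4--4=8, 4-4=0, 4-5=-1, 4-7=-3
a = 5: 5--5=10, 5--4=9, 5-4=1, 5-5=0, 5-7=-2
a = 7: 7--5=12, 7--4=11, 7-4=3, 7-5=2, 7-7=0
Collecting distinct values (and noting 0 appears from a-a):
A - A = {-12, -11, -10, -9, -8, -3, -2, -1, 0, 1, 2, 3, 8, 9, 10, 11, 12}
|A - A| = 17

A - A = {-12, -11, -10, -9, -8, -3, -2, -1, 0, 1, 2, 3, 8, 9, 10, 11, 12}


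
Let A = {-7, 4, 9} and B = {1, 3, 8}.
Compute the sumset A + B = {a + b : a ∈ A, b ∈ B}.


A + B = {a + b : a ∈ A, b ∈ B}.
Enumerate all |A|·|B| = 3·3 = 9 pairs (a, b) and collect distinct sums.
a = -7: -7+1=-6, -7+3=-4, -7+8=1
a = 4: 4+1=5, 4+3=7, 4+8=12
a = 9: 9+1=10, 9+3=12, 9+8=17
Collecting distinct sums: A + B = {-6, -4, 1, 5, 7, 10, 12, 17}
|A + B| = 8

A + B = {-6, -4, 1, 5, 7, 10, 12, 17}


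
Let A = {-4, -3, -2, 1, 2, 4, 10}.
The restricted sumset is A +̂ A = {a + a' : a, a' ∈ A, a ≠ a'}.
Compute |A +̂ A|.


Restricted sumset: A +̂ A = {a + a' : a ∈ A, a' ∈ A, a ≠ a'}.
Equivalently, take A + A and drop any sum 2a that is achievable ONLY as a + a for a ∈ A (i.e. sums representable only with equal summands).
Enumerate pairs (a, a') with a < a' (symmetric, so each unordered pair gives one sum; this covers all a ≠ a'):
  -4 + -3 = -7
  -4 + -2 = -6
  -4 + 1 = -3
  -4 + 2 = -2
  -4 + 4 = 0
  -4 + 10 = 6
  -3 + -2 = -5
  -3 + 1 = -2
  -3 + 2 = -1
  -3 + 4 = 1
  -3 + 10 = 7
  -2 + 1 = -1
  -2 + 2 = 0
  -2 + 4 = 2
  -2 + 10 = 8
  1 + 2 = 3
  1 + 4 = 5
  1 + 10 = 11
  2 + 4 = 6
  2 + 10 = 12
  4 + 10 = 14
Collected distinct sums: {-7, -6, -5, -3, -2, -1, 0, 1, 2, 3, 5, 6, 7, 8, 11, 12, 14}
|A +̂ A| = 17
(Reference bound: |A +̂ A| ≥ 2|A| - 3 for |A| ≥ 2, with |A| = 7 giving ≥ 11.)

|A +̂ A| = 17


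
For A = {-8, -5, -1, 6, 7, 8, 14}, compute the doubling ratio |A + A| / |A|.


|A| = 7.
Compute A + A by enumerating all 49 pairs.
A + A = {-16, -13, -10, -9, -6, -2, -1, 0, 1, 2, 3, 5, 6, 7, 9, 12, 13, 14, 15, 16, 20, 21, 22, 28}, so |A + A| = 24.
K = |A + A| / |A| = 24/7 (already in lowest terms) ≈ 3.4286.
Reference: AP of size 7 gives K = 13/7 ≈ 1.8571; a fully generic set of size 7 gives K ≈ 4.0000.

|A| = 7, |A + A| = 24, K = 24/7.


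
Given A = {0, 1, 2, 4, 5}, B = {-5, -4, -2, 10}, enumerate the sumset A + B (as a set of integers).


A + B = {a + b : a ∈ A, b ∈ B}.
Enumerate all |A|·|B| = 5·4 = 20 pairs (a, b) and collect distinct sums.
a = 0: 0+-5=-5, 0+-4=-4, 0+-2=-2, 0+10=10
a = 1: 1+-5=-4, 1+-4=-3, 1+-2=-1, 1+10=11
a = 2: 2+-5=-3, 2+-4=-2, 2+-2=0, 2+10=12
a = 4: 4+-5=-1, 4+-4=0, 4+-2=2, 4+10=14
a = 5: 5+-5=0, 5+-4=1, 5+-2=3, 5+10=15
Collecting distinct sums: A + B = {-5, -4, -3, -2, -1, 0, 1, 2, 3, 10, 11, 12, 14, 15}
|A + B| = 14

A + B = {-5, -4, -3, -2, -1, 0, 1, 2, 3, 10, 11, 12, 14, 15}


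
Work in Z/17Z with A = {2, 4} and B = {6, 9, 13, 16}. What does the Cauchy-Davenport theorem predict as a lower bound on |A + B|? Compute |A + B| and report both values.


Cauchy-Davenport: |A + B| ≥ min(p, |A| + |B| - 1) for A, B nonempty in Z/pZ.
|A| = 2, |B| = 4, p = 17.
CD lower bound = min(17, 2 + 4 - 1) = min(17, 5) = 5.
Compute A + B mod 17 directly:
a = 2: 2+6=8, 2+9=11, 2+13=15, 2+16=1
a = 4: 4+6=10, 4+9=13, 4+13=0, 4+16=3
A + B = {0, 1, 3, 8, 10, 11, 13, 15}, so |A + B| = 8.
Verify: 8 ≥ 5? Yes ✓.

CD lower bound = 5, actual |A + B| = 8.


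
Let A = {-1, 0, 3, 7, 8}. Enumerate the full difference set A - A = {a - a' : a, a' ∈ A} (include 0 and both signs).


A - A = {a - a' : a, a' ∈ A}.
Compute a - a' for each ordered pair (a, a'):
a = -1: -1--1=0, -1-0=-1, -1-3=-4, -1-7=-8, -1-8=-9
a = 0: 0--1=1, 0-0=0, 0-3=-3, 0-7=-7, 0-8=-8
a = 3: 3--1=4, 3-0=3, 3-3=0, 3-7=-4, 3-8=-5
a = 7: 7--1=8, 7-0=7, 7-3=4, 7-7=0, 7-8=-1
a = 8: 8--1=9, 8-0=8, 8-3=5, 8-7=1, 8-8=0
Collecting distinct values (and noting 0 appears from a-a):
A - A = {-9, -8, -7, -5, -4, -3, -1, 0, 1, 3, 4, 5, 7, 8, 9}
|A - A| = 15

A - A = {-9, -8, -7, -5, -4, -3, -1, 0, 1, 3, 4, 5, 7, 8, 9}


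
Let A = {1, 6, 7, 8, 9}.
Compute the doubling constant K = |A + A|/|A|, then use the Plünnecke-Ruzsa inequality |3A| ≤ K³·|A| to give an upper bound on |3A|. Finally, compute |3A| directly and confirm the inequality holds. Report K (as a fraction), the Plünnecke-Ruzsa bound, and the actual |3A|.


|A| = 5.
Step 1: Compute A + A by enumerating all 25 pairs.
A + A = {2, 7, 8, 9, 10, 12, 13, 14, 15, 16, 17, 18}, so |A + A| = 12.
Step 2: Doubling constant K = |A + A|/|A| = 12/5 = 12/5 ≈ 2.4000.
Step 3: Plünnecke-Ruzsa gives |3A| ≤ K³·|A| = (2.4000)³ · 5 ≈ 69.1200.
Step 4: Compute 3A = A + A + A directly by enumerating all triples (a,b,c) ∈ A³; |3A| = 20.
Step 5: Check 20 ≤ 69.1200? Yes ✓.

K = 12/5, Plünnecke-Ruzsa bound K³|A| ≈ 69.1200, |3A| = 20, inequality holds.


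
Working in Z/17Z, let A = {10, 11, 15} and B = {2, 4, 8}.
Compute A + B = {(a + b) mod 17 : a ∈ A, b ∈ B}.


Work in Z/17Z: reduce every sum a + b modulo 17.
Enumerate all 9 pairs:
a = 10: 10+2=12, 10+4=14, 10+8=1
a = 11: 11+2=13, 11+4=15, 11+8=2
a = 15: 15+2=0, 15+4=2, 15+8=6
Distinct residues collected: {0, 1, 2, 6, 12, 13, 14, 15}
|A + B| = 8 (out of 17 total residues).

A + B = {0, 1, 2, 6, 12, 13, 14, 15}


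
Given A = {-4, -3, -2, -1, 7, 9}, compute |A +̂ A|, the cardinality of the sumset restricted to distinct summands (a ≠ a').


Restricted sumset: A +̂ A = {a + a' : a ∈ A, a' ∈ A, a ≠ a'}.
Equivalently, take A + A and drop any sum 2a that is achievable ONLY as a + a for a ∈ A (i.e. sums representable only with equal summands).
Enumerate pairs (a, a') with a < a' (symmetric, so each unordered pair gives one sum; this covers all a ≠ a'):
  -4 + -3 = -7
  -4 + -2 = -6
  -4 + -1 = -5
  -4 + 7 = 3
  -4 + 9 = 5
  -3 + -2 = -5
  -3 + -1 = -4
  -3 + 7 = 4
  -3 + 9 = 6
  -2 + -1 = -3
  -2 + 7 = 5
  -2 + 9 = 7
  -1 + 7 = 6
  -1 + 9 = 8
  7 + 9 = 16
Collected distinct sums: {-7, -6, -5, -4, -3, 3, 4, 5, 6, 7, 8, 16}
|A +̂ A| = 12
(Reference bound: |A +̂ A| ≥ 2|A| - 3 for |A| ≥ 2, with |A| = 6 giving ≥ 9.)

|A +̂ A| = 12


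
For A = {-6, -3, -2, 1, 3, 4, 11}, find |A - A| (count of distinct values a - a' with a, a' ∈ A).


A - A = {a - a' : a, a' ∈ A}; |A| = 7.
Bounds: 2|A|-1 ≤ |A - A| ≤ |A|² - |A| + 1, i.e. 13 ≤ |A - A| ≤ 43.
Note: 0 ∈ A - A always (from a - a). The set is symmetric: if d ∈ A - A then -d ∈ A - A.
Enumerate nonzero differences d = a - a' with a > a' (then include -d):
Positive differences: {1, 2, 3, 4, 5, 6, 7, 8, 9, 10, 13, 14, 17}
Full difference set: {0} ∪ (positive diffs) ∪ (negative diffs).
|A - A| = 1 + 2·13 = 27 (matches direct enumeration: 27).

|A - A| = 27


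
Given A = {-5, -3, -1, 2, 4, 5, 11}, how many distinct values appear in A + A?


A + A = {a + a' : a, a' ∈ A}; |A| = 7.
General bounds: 2|A| - 1 ≤ |A + A| ≤ |A|(|A|+1)/2, i.e. 13 ≤ |A + A| ≤ 28.
Lower bound 2|A|-1 is attained iff A is an arithmetic progression.
Enumerate sums a + a' for a ≤ a' (symmetric, so this suffices):
a = -5: -5+-5=-10, -5+-3=-8, -5+-1=-6, -5+2=-3, -5+4=-1, -5+5=0, -5+11=6
a = -3: -3+-3=-6, -3+-1=-4, -3+2=-1, -3+4=1, -3+5=2, -3+11=8
a = -1: -1+-1=-2, -1+2=1, -1+4=3, -1+5=4, -1+11=10
a = 2: 2+2=4, 2+4=6, 2+5=7, 2+11=13
a = 4: 4+4=8, 4+5=9, 4+11=15
a = 5: 5+5=10, 5+11=16
a = 11: 11+11=22
Distinct sums: {-10, -8, -6, -4, -3, -2, -1, 0, 1, 2, 3, 4, 6, 7, 8, 9, 10, 13, 15, 16, 22}
|A + A| = 21

|A + A| = 21


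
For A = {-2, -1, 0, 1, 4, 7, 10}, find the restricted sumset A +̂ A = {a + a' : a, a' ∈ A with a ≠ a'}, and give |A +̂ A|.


Restricted sumset: A +̂ A = {a + a' : a ∈ A, a' ∈ A, a ≠ a'}.
Equivalently, take A + A and drop any sum 2a that is achievable ONLY as a + a for a ∈ A (i.e. sums representable only with equal summands).
Enumerate pairs (a, a') with a < a' (symmetric, so each unordered pair gives one sum; this covers all a ≠ a'):
  -2 + -1 = -3
  -2 + 0 = -2
  -2 + 1 = -1
  -2 + 4 = 2
  -2 + 7 = 5
  -2 + 10 = 8
  -1 + 0 = -1
  -1 + 1 = 0
  -1 + 4 = 3
  -1 + 7 = 6
  -1 + 10 = 9
  0 + 1 = 1
  0 + 4 = 4
  0 + 7 = 7
  0 + 10 = 10
  1 + 4 = 5
  1 + 7 = 8
  1 + 10 = 11
  4 + 7 = 11
  4 + 10 = 14
  7 + 10 = 17
Collected distinct sums: {-3, -2, -1, 0, 1, 2, 3, 4, 5, 6, 7, 8, 9, 10, 11, 14, 17}
|A +̂ A| = 17
(Reference bound: |A +̂ A| ≥ 2|A| - 3 for |A| ≥ 2, with |A| = 7 giving ≥ 11.)

|A +̂ A| = 17


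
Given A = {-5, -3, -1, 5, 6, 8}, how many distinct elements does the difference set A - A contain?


A - A = {a - a' : a, a' ∈ A}; |A| = 6.
Bounds: 2|A|-1 ≤ |A - A| ≤ |A|² - |A| + 1, i.e. 11 ≤ |A - A| ≤ 31.
Note: 0 ∈ A - A always (from a - a). The set is symmetric: if d ∈ A - A then -d ∈ A - A.
Enumerate nonzero differences d = a - a' with a > a' (then include -d):
Positive differences: {1, 2, 3, 4, 6, 7, 8, 9, 10, 11, 13}
Full difference set: {0} ∪ (positive diffs) ∪ (negative diffs).
|A - A| = 1 + 2·11 = 23 (matches direct enumeration: 23).

|A - A| = 23


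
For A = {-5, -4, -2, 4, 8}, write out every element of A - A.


A - A = {a - a' : a, a' ∈ A}.
Compute a - a' for each ordered pair (a, a'):
a = -5: -5--5=0, -5--4=-1, -5--2=-3, -5-4=-9, -5-8=-13
a = -4: -4--5=1, -4--4=0, -4--2=-2, -4-4=-8, -4-8=-12
a = -2: -2--5=3, -2--4=2, -2--2=0, -2-4=-6, -2-8=-10
a = 4: 4--5=9, 4--4=8, 4--2=6, 4-4=0, 4-8=-4
a = 8: 8--5=13, 8--4=12, 8--2=10, 8-4=4, 8-8=0
Collecting distinct values (and noting 0 appears from a-a):
A - A = {-13, -12, -10, -9, -8, -6, -4, -3, -2, -1, 0, 1, 2, 3, 4, 6, 8, 9, 10, 12, 13}
|A - A| = 21

A - A = {-13, -12, -10, -9, -8, -6, -4, -3, -2, -1, 0, 1, 2, 3, 4, 6, 8, 9, 10, 12, 13}


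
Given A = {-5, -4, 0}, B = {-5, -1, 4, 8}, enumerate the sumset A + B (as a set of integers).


A + B = {a + b : a ∈ A, b ∈ B}.
Enumerate all |A|·|B| = 3·4 = 12 pairs (a, b) and collect distinct sums.
a = -5: -5+-5=-10, -5+-1=-6, -5+4=-1, -5+8=3
a = -4: -4+-5=-9, -4+-1=-5, -4+4=0, -4+8=4
a = 0: 0+-5=-5, 0+-1=-1, 0+4=4, 0+8=8
Collecting distinct sums: A + B = {-10, -9, -6, -5, -1, 0, 3, 4, 8}
|A + B| = 9

A + B = {-10, -9, -6, -5, -1, 0, 3, 4, 8}


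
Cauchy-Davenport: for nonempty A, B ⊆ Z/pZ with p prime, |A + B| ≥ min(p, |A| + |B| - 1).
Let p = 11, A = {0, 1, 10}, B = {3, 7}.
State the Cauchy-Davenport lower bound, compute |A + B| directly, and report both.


Cauchy-Davenport: |A + B| ≥ min(p, |A| + |B| - 1) for A, B nonempty in Z/pZ.
|A| = 3, |B| = 2, p = 11.
CD lower bound = min(11, 3 + 2 - 1) = min(11, 4) = 4.
Compute A + B mod 11 directly:
a = 0: 0+3=3, 0+7=7
a = 1: 1+3=4, 1+7=8
a = 10: 10+3=2, 10+7=6
A + B = {2, 3, 4, 6, 7, 8}, so |A + B| = 6.
Verify: 6 ≥ 4? Yes ✓.

CD lower bound = 4, actual |A + B| = 6.


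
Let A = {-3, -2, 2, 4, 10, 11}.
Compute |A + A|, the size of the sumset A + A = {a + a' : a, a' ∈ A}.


A + A = {a + a' : a, a' ∈ A}; |A| = 6.
General bounds: 2|A| - 1 ≤ |A + A| ≤ |A|(|A|+1)/2, i.e. 11 ≤ |A + A| ≤ 21.
Lower bound 2|A|-1 is attained iff A is an arithmetic progression.
Enumerate sums a + a' for a ≤ a' (symmetric, so this suffices):
a = -3: -3+-3=-6, -3+-2=-5, -3+2=-1, -3+4=1, -3+10=7, -3+11=8
a = -2: -2+-2=-4, -2+2=0, -2+4=2, -2+10=8, -2+11=9
a = 2: 2+2=4, 2+4=6, 2+10=12, 2+11=13
a = 4: 4+4=8, 4+10=14, 4+11=15
a = 10: 10+10=20, 10+11=21
a = 11: 11+11=22
Distinct sums: {-6, -5, -4, -1, 0, 1, 2, 4, 6, 7, 8, 9, 12, 13, 14, 15, 20, 21, 22}
|A + A| = 19

|A + A| = 19


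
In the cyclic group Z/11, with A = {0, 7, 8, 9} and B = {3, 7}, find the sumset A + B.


Work in Z/11Z: reduce every sum a + b modulo 11.
Enumerate all 8 pairs:
a = 0: 0+3=3, 0+7=7
a = 7: 7+3=10, 7+7=3
a = 8: 8+3=0, 8+7=4
a = 9: 9+3=1, 9+7=5
Distinct residues collected: {0, 1, 3, 4, 5, 7, 10}
|A + B| = 7 (out of 11 total residues).

A + B = {0, 1, 3, 4, 5, 7, 10}


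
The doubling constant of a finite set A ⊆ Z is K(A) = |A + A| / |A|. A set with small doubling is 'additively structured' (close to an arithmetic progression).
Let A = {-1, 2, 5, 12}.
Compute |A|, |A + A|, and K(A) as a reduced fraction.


|A| = 4.
Compute A + A by enumerating all 16 pairs.
A + A = {-2, 1, 4, 7, 10, 11, 14, 17, 24}, so |A + A| = 9.
K = |A + A| / |A| = 9/4 (already in lowest terms) ≈ 2.2500.
Reference: AP of size 4 gives K = 7/4 ≈ 1.7500; a fully generic set of size 4 gives K ≈ 2.5000.

|A| = 4, |A + A| = 9, K = 9/4.


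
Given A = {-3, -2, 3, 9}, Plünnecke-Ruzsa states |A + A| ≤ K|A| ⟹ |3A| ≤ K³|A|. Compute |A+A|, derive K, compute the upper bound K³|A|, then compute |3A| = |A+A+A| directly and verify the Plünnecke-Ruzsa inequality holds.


|A| = 4.
Step 1: Compute A + A by enumerating all 16 pairs.
A + A = {-6, -5, -4, 0, 1, 6, 7, 12, 18}, so |A + A| = 9.
Step 2: Doubling constant K = |A + A|/|A| = 9/4 = 9/4 ≈ 2.2500.
Step 3: Plünnecke-Ruzsa gives |3A| ≤ K³·|A| = (2.2500)³ · 4 ≈ 45.5625.
Step 4: Compute 3A = A + A + A directly by enumerating all triples (a,b,c) ∈ A³; |3A| = 16.
Step 5: Check 16 ≤ 45.5625? Yes ✓.

K = 9/4, Plünnecke-Ruzsa bound K³|A| ≈ 45.5625, |3A| = 16, inequality holds.


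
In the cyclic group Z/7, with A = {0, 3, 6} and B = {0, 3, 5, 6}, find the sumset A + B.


Work in Z/7Z: reduce every sum a + b modulo 7.
Enumerate all 12 pairs:
a = 0: 0+0=0, 0+3=3, 0+5=5, 0+6=6
a = 3: 3+0=3, 3+3=6, 3+5=1, 3+6=2
a = 6: 6+0=6, 6+3=2, 6+5=4, 6+6=5
Distinct residues collected: {0, 1, 2, 3, 4, 5, 6}
|A + B| = 7 (out of 7 total residues).

A + B = {0, 1, 2, 3, 4, 5, 6}


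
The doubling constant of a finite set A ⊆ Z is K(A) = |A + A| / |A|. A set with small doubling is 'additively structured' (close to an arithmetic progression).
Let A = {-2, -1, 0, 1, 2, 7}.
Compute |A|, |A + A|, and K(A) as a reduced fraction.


|A| = 6.
Compute A + A by enumerating all 36 pairs.
A + A = {-4, -3, -2, -1, 0, 1, 2, 3, 4, 5, 6, 7, 8, 9, 14}, so |A + A| = 15.
K = |A + A| / |A| = 15/6 = 5/2 ≈ 2.5000.
Reference: AP of size 6 gives K = 11/6 ≈ 1.8333; a fully generic set of size 6 gives K ≈ 3.5000.

|A| = 6, |A + A| = 15, K = 15/6 = 5/2.


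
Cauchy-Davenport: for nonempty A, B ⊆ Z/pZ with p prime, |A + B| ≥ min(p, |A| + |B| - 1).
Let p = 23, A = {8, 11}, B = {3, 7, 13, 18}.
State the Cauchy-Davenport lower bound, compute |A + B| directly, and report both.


Cauchy-Davenport: |A + B| ≥ min(p, |A| + |B| - 1) for A, B nonempty in Z/pZ.
|A| = 2, |B| = 4, p = 23.
CD lower bound = min(23, 2 + 4 - 1) = min(23, 5) = 5.
Compute A + B mod 23 directly:
a = 8: 8+3=11, 8+7=15, 8+13=21, 8+18=3
a = 11: 11+3=14, 11+7=18, 11+13=1, 11+18=6
A + B = {1, 3, 6, 11, 14, 15, 18, 21}, so |A + B| = 8.
Verify: 8 ≥ 5? Yes ✓.

CD lower bound = 5, actual |A + B| = 8.


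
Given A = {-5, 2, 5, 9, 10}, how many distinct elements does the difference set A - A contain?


A - A = {a - a' : a, a' ∈ A}; |A| = 5.
Bounds: 2|A|-1 ≤ |A - A| ≤ |A|² - |A| + 1, i.e. 9 ≤ |A - A| ≤ 21.
Note: 0 ∈ A - A always (from a - a). The set is symmetric: if d ∈ A - A then -d ∈ A - A.
Enumerate nonzero differences d = a - a' with a > a' (then include -d):
Positive differences: {1, 3, 4, 5, 7, 8, 10, 14, 15}
Full difference set: {0} ∪ (positive diffs) ∪ (negative diffs).
|A - A| = 1 + 2·9 = 19 (matches direct enumeration: 19).

|A - A| = 19


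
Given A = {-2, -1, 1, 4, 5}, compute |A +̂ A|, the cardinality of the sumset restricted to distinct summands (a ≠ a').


Restricted sumset: A +̂ A = {a + a' : a ∈ A, a' ∈ A, a ≠ a'}.
Equivalently, take A + A and drop any sum 2a that is achievable ONLY as a + a for a ∈ A (i.e. sums representable only with equal summands).
Enumerate pairs (a, a') with a < a' (symmetric, so each unordered pair gives one sum; this covers all a ≠ a'):
  -2 + -1 = -3
  -2 + 1 = -1
  -2 + 4 = 2
  -2 + 5 = 3
  -1 + 1 = 0
  -1 + 4 = 3
  -1 + 5 = 4
  1 + 4 = 5
  1 + 5 = 6
  4 + 5 = 9
Collected distinct sums: {-3, -1, 0, 2, 3, 4, 5, 6, 9}
|A +̂ A| = 9
(Reference bound: |A +̂ A| ≥ 2|A| - 3 for |A| ≥ 2, with |A| = 5 giving ≥ 7.)

|A +̂ A| = 9


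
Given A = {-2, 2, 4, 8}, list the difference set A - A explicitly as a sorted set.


A - A = {a - a' : a, a' ∈ A}.
Compute a - a' for each ordered pair (a, a'):
a = -2: -2--2=0, -2-2=-4, -2-4=-6, -2-8=-10
a = 2: 2--2=4, 2-2=0, 2-4=-2, 2-8=-6
a = 4: 4--2=6, 4-2=2, 4-4=0, 4-8=-4
a = 8: 8--2=10, 8-2=6, 8-4=4, 8-8=0
Collecting distinct values (and noting 0 appears from a-a):
A - A = {-10, -6, -4, -2, 0, 2, 4, 6, 10}
|A - A| = 9

A - A = {-10, -6, -4, -2, 0, 2, 4, 6, 10}


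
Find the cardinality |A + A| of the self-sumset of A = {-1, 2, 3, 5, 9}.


A + A = {a + a' : a, a' ∈ A}; |A| = 5.
General bounds: 2|A| - 1 ≤ |A + A| ≤ |A|(|A|+1)/2, i.e. 9 ≤ |A + A| ≤ 15.
Lower bound 2|A|-1 is attained iff A is an arithmetic progression.
Enumerate sums a + a' for a ≤ a' (symmetric, so this suffices):
a = -1: -1+-1=-2, -1+2=1, -1+3=2, -1+5=4, -1+9=8
a = 2: 2+2=4, 2+3=5, 2+5=7, 2+9=11
a = 3: 3+3=6, 3+5=8, 3+9=12
a = 5: 5+5=10, 5+9=14
a = 9: 9+9=18
Distinct sums: {-2, 1, 2, 4, 5, 6, 7, 8, 10, 11, 12, 14, 18}
|A + A| = 13

|A + A| = 13


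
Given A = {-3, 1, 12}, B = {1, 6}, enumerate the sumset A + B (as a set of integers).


A + B = {a + b : a ∈ A, b ∈ B}.
Enumerate all |A|·|B| = 3·2 = 6 pairs (a, b) and collect distinct sums.
a = -3: -3+1=-2, -3+6=3
a = 1: 1+1=2, 1+6=7
a = 12: 12+1=13, 12+6=18
Collecting distinct sums: A + B = {-2, 2, 3, 7, 13, 18}
|A + B| = 6

A + B = {-2, 2, 3, 7, 13, 18}


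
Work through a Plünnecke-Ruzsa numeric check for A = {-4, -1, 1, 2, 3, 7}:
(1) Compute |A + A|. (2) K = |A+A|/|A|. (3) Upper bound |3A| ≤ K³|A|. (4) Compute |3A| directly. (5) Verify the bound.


|A| = 6.
Step 1: Compute A + A by enumerating all 36 pairs.
A + A = {-8, -5, -3, -2, -1, 0, 1, 2, 3, 4, 5, 6, 8, 9, 10, 14}, so |A + A| = 16.
Step 2: Doubling constant K = |A + A|/|A| = 16/6 = 16/6 ≈ 2.6667.
Step 3: Plünnecke-Ruzsa gives |3A| ≤ K³·|A| = (2.6667)³ · 6 ≈ 113.7778.
Step 4: Compute 3A = A + A + A directly by enumerating all triples (a,b,c) ∈ A³; |3A| = 27.
Step 5: Check 27 ≤ 113.7778? Yes ✓.

K = 16/6, Plünnecke-Ruzsa bound K³|A| ≈ 113.7778, |3A| = 27, inequality holds.


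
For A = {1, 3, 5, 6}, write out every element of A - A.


A - A = {a - a' : a, a' ∈ A}.
Compute a - a' for each ordered pair (a, a'):
a = 1: 1-1=0, 1-3=-2, 1-5=-4, 1-6=-5
a = 3: 3-1=2, 3-3=0, 3-5=-2, 3-6=-3
a = 5: 5-1=4, 5-3=2, 5-5=0, 5-6=-1
a = 6: 6-1=5, 6-3=3, 6-5=1, 6-6=0
Collecting distinct values (and noting 0 appears from a-a):
A - A = {-5, -4, -3, -2, -1, 0, 1, 2, 3, 4, 5}
|A - A| = 11

A - A = {-5, -4, -3, -2, -1, 0, 1, 2, 3, 4, 5}


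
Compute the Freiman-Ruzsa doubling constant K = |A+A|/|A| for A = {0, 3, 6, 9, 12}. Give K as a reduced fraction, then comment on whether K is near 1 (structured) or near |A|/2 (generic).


|A| = 5.
Compute A + A by enumerating all 25 pairs.
A + A = {0, 3, 6, 9, 12, 15, 18, 21, 24}, so |A + A| = 9.
K = |A + A| / |A| = 9/5 (already in lowest terms) ≈ 1.8000.
Reference: AP of size 5 gives K = 9/5 ≈ 1.8000; a fully generic set of size 5 gives K ≈ 3.0000.

|A| = 5, |A + A| = 9, K = 9/5.


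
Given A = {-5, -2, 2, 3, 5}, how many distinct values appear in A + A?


A + A = {a + a' : a, a' ∈ A}; |A| = 5.
General bounds: 2|A| - 1 ≤ |A + A| ≤ |A|(|A|+1)/2, i.e. 9 ≤ |A + A| ≤ 15.
Lower bound 2|A|-1 is attained iff A is an arithmetic progression.
Enumerate sums a + a' for a ≤ a' (symmetric, so this suffices):
a = -5: -5+-5=-10, -5+-2=-7, -5+2=-3, -5+3=-2, -5+5=0
a = -2: -2+-2=-4, -2+2=0, -2+3=1, -2+5=3
a = 2: 2+2=4, 2+3=5, 2+5=7
a = 3: 3+3=6, 3+5=8
a = 5: 5+5=10
Distinct sums: {-10, -7, -4, -3, -2, 0, 1, 3, 4, 5, 6, 7, 8, 10}
|A + A| = 14

|A + A| = 14


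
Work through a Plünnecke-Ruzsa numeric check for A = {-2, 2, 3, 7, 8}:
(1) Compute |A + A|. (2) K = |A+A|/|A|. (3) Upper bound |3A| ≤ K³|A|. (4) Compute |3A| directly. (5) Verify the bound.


|A| = 5.
Step 1: Compute A + A by enumerating all 25 pairs.
A + A = {-4, 0, 1, 4, 5, 6, 9, 10, 11, 14, 15, 16}, so |A + A| = 12.
Step 2: Doubling constant K = |A + A|/|A| = 12/5 = 12/5 ≈ 2.4000.
Step 3: Plünnecke-Ruzsa gives |3A| ≤ K³·|A| = (2.4000)³ · 5 ≈ 69.1200.
Step 4: Compute 3A = A + A + A directly by enumerating all triples (a,b,c) ∈ A³; |3A| = 22.
Step 5: Check 22 ≤ 69.1200? Yes ✓.

K = 12/5, Plünnecke-Ruzsa bound K³|A| ≈ 69.1200, |3A| = 22, inequality holds.


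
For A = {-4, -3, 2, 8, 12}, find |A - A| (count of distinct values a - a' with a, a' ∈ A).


A - A = {a - a' : a, a' ∈ A}; |A| = 5.
Bounds: 2|A|-1 ≤ |A - A| ≤ |A|² - |A| + 1, i.e. 9 ≤ |A - A| ≤ 21.
Note: 0 ∈ A - A always (from a - a). The set is symmetric: if d ∈ A - A then -d ∈ A - A.
Enumerate nonzero differences d = a - a' with a > a' (then include -d):
Positive differences: {1, 4, 5, 6, 10, 11, 12, 15, 16}
Full difference set: {0} ∪ (positive diffs) ∪ (negative diffs).
|A - A| = 1 + 2·9 = 19 (matches direct enumeration: 19).

|A - A| = 19


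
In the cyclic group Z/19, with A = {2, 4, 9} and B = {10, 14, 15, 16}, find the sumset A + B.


Work in Z/19Z: reduce every sum a + b modulo 19.
Enumerate all 12 pairs:
a = 2: 2+10=12, 2+14=16, 2+15=17, 2+16=18
a = 4: 4+10=14, 4+14=18, 4+15=0, 4+16=1
a = 9: 9+10=0, 9+14=4, 9+15=5, 9+16=6
Distinct residues collected: {0, 1, 4, 5, 6, 12, 14, 16, 17, 18}
|A + B| = 10 (out of 19 total residues).

A + B = {0, 1, 4, 5, 6, 12, 14, 16, 17, 18}


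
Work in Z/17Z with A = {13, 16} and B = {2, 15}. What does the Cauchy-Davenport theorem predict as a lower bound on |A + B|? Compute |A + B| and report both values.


Cauchy-Davenport: |A + B| ≥ min(p, |A| + |B| - 1) for A, B nonempty in Z/pZ.
|A| = 2, |B| = 2, p = 17.
CD lower bound = min(17, 2 + 2 - 1) = min(17, 3) = 3.
Compute A + B mod 17 directly:
a = 13: 13+2=15, 13+15=11
a = 16: 16+2=1, 16+15=14
A + B = {1, 11, 14, 15}, so |A + B| = 4.
Verify: 4 ≥ 3? Yes ✓.

CD lower bound = 3, actual |A + B| = 4.


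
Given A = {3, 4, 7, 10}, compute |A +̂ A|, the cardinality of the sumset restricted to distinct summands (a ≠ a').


Restricted sumset: A +̂ A = {a + a' : a ∈ A, a' ∈ A, a ≠ a'}.
Equivalently, take A + A and drop any sum 2a that is achievable ONLY as a + a for a ∈ A (i.e. sums representable only with equal summands).
Enumerate pairs (a, a') with a < a' (symmetric, so each unordered pair gives one sum; this covers all a ≠ a'):
  3 + 4 = 7
  3 + 7 = 10
  3 + 10 = 13
  4 + 7 = 11
  4 + 10 = 14
  7 + 10 = 17
Collected distinct sums: {7, 10, 11, 13, 14, 17}
|A +̂ A| = 6
(Reference bound: |A +̂ A| ≥ 2|A| - 3 for |A| ≥ 2, with |A| = 4 giving ≥ 5.)

|A +̂ A| = 6


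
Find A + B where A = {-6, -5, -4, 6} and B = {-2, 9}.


A + B = {a + b : a ∈ A, b ∈ B}.
Enumerate all |A|·|B| = 4·2 = 8 pairs (a, b) and collect distinct sums.
a = -6: -6+-2=-8, -6+9=3
a = -5: -5+-2=-7, -5+9=4
a = -4: -4+-2=-6, -4+9=5
a = 6: 6+-2=4, 6+9=15
Collecting distinct sums: A + B = {-8, -7, -6, 3, 4, 5, 15}
|A + B| = 7

A + B = {-8, -7, -6, 3, 4, 5, 15}
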